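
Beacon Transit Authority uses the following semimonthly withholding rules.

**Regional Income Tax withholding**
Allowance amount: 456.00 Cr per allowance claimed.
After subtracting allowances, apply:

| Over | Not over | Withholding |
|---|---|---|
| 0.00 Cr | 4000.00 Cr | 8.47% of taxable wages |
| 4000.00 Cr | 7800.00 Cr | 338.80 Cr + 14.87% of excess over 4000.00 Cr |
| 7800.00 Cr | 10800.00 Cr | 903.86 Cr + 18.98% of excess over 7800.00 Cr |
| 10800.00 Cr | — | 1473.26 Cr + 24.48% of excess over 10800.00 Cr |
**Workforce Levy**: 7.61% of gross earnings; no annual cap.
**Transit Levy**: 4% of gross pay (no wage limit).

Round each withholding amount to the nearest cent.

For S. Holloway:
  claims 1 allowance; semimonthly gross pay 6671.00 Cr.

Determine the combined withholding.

Regional Income Tax: taxable = 6671.00 Cr − 1×456.00 Cr = 6215.00 Cr
  338.80 Cr + 14.87% × (6215.00 Cr − 4000.00 Cr) = 338.80 Cr + 14.87% × 2215.00 Cr = 668.17 Cr
Workforce Levy: 7.61% × 6671.00 Cr = 507.66 Cr
Transit Levy: 4% × 6671.00 Cr = 266.84 Cr
Total: 668.17 Cr + 507.66 Cr + 266.84 Cr = 1442.67 Cr

1442.67 Cr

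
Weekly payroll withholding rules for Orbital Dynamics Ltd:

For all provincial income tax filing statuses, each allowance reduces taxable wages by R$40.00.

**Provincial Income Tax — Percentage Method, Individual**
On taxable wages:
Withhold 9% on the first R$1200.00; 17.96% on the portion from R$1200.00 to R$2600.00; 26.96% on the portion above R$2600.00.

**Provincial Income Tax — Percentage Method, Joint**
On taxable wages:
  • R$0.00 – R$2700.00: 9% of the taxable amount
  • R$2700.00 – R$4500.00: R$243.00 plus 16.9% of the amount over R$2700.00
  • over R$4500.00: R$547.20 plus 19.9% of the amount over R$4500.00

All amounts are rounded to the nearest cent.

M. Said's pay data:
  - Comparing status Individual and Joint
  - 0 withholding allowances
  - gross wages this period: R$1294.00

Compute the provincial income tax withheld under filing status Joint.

Provincial Income Tax (Joint): taxable = R$1294.00
  9% × R$1294.00 = R$116.46

R$116.46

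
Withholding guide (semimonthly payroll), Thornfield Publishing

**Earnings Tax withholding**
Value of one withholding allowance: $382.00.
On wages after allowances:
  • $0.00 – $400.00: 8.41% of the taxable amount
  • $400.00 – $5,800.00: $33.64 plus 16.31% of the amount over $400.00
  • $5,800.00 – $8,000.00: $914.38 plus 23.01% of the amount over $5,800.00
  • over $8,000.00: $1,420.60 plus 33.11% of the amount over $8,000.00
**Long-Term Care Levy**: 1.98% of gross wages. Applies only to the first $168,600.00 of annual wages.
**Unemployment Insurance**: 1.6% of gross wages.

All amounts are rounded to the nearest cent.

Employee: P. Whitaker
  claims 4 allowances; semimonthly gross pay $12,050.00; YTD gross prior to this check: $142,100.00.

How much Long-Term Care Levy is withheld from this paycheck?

Long-Term Care Levy: 1.98% × $12,050.00 = $238.59

$238.59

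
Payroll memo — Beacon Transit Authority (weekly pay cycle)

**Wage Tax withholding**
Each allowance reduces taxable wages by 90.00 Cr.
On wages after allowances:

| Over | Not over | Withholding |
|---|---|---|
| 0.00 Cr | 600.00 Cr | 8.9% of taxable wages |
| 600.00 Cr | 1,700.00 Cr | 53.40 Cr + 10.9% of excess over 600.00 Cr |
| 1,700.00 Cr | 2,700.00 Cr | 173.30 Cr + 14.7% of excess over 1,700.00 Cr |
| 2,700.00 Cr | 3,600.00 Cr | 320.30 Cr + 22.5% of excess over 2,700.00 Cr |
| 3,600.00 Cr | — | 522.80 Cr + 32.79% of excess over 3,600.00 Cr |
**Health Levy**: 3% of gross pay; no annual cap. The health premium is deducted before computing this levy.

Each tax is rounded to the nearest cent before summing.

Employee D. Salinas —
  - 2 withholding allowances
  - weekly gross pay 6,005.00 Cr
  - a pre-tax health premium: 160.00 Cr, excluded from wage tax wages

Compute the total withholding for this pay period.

1,375.26 Cr

Wage Tax: taxable = 6,005.00 Cr − 160.00 Cr − 2×90.00 Cr = 5,665.00 Cr
  522.80 Cr + 32.79% × (5,665.00 Cr − 3,600.00 Cr) = 522.80 Cr + 32.79% × 2,065.00 Cr = 1,199.91 Cr
Health Levy: 3% × 5,845.00 Cr = 175.35 Cr
Total: 1,199.91 Cr + 175.35 Cr = 1,375.26 Cr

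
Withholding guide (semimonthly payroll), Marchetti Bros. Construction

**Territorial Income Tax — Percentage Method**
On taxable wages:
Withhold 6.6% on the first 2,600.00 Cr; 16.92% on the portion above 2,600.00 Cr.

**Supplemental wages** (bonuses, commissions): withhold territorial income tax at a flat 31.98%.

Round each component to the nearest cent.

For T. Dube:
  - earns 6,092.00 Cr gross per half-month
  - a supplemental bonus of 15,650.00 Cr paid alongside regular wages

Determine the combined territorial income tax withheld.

5,767.32 Cr

Territorial Income Tax: taxable = 6,092.00 Cr
  171.60 Cr + 16.92% × (6,092.00 Cr − 2,600.00 Cr) = 171.60 Cr + 16.92% × 3,492.00 Cr = 762.45 Cr
Supplemental (31.98% flat on bonus): 31.98% × 15,650.00 Cr = 5,004.87 Cr
Total territorial income tax: 762.45 Cr + 5,004.87 Cr = 5,767.32 Cr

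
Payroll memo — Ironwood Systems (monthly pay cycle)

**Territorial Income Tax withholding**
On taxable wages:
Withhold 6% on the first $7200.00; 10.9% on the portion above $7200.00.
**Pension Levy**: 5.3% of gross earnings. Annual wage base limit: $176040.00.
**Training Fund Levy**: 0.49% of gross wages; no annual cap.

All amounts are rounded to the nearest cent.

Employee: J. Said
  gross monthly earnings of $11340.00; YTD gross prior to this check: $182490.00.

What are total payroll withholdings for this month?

$938.83

Territorial Income Tax: taxable = $11340.00
  $432.00 + 10.9% × ($11340.00 − $7200.00) = $432.00 + 10.9% × $4140.00 = $883.26
Pension Levy: YTD $182490.00 ≥ cap $176040.00 → $0.00
Training Fund Levy: 0.49% × $11340.00 = $55.57
Total: $883.26 + $0.00 + $55.57 = $938.83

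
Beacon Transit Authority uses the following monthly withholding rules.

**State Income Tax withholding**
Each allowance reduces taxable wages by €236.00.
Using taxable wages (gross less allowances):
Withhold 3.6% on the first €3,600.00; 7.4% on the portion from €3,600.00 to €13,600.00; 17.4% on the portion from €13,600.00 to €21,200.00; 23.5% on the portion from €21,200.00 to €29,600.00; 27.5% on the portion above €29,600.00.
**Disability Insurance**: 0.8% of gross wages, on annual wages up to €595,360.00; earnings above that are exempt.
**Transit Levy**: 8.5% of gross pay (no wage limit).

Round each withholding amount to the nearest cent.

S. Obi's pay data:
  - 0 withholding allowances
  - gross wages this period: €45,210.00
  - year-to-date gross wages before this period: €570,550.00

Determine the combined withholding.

State Income Tax: taxable = €45,210.00
  €4,166.00 + 27.5% × (€45,210.00 − €29,600.00) = €4,166.00 + 27.5% × €15,610.00 = €8,458.75
Disability Insurance: cap €595,360.00 − YTD €570,550.00 = €24,810.00 subject; 0.8% × €24,810.00 = €198.48
Transit Levy: 8.5% × €45,210.00 = €3,842.85
Total: €8,458.75 + €198.48 + €3,842.85 = €12,500.08

€12,500.08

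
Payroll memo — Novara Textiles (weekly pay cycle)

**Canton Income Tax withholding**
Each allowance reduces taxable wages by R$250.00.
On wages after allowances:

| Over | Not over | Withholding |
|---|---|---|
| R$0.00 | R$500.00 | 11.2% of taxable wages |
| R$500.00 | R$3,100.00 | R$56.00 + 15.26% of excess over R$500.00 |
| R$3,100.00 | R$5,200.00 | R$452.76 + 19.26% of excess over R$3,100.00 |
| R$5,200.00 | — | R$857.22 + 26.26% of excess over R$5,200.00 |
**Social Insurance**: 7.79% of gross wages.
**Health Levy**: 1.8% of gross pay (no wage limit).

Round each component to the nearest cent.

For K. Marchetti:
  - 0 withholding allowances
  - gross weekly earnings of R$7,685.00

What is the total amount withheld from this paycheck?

Canton Income Tax: taxable = R$7,685.00
  R$857.22 + 26.26% × (R$7,685.00 − R$5,200.00) = R$857.22 + 26.26% × R$2,485.00 = R$1,509.78
Social Insurance: 7.79% × R$7,685.00 = R$598.66
Health Levy: 1.8% × R$7,685.00 = R$138.33
Total: R$1,509.78 + R$598.66 + R$138.33 = R$2,246.77

R$2,246.77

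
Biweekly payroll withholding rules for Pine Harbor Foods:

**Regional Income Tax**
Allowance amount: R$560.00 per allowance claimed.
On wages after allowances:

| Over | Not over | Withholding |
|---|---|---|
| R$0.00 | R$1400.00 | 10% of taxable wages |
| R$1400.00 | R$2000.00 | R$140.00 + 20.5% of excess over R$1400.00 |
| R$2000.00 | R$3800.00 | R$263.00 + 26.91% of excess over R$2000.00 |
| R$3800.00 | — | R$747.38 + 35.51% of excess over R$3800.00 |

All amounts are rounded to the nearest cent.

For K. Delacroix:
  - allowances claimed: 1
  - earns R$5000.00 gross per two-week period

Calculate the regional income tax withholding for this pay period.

Regional Income Tax: taxable = R$5000.00 − 1×R$560.00 = R$4440.00
  R$747.38 + 35.51% × (R$4440.00 − R$3800.00) = R$747.38 + 35.51% × R$640.00 = R$974.64

R$974.64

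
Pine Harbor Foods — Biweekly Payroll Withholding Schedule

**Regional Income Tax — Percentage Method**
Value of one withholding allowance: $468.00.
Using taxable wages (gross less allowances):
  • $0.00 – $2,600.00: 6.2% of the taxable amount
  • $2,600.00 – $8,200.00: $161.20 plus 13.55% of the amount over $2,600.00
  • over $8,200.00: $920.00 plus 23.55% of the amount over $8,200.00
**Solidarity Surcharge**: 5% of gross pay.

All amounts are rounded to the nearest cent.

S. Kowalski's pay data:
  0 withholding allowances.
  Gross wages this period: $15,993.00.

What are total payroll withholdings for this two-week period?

$3,554.90

Regional Income Tax: taxable = $15,993.00
  $920.00 + 23.55% × ($15,993.00 − $8,200.00) = $920.00 + 23.55% × $7,793.00 = $2,755.25
Solidarity Surcharge: 5% × $15,993.00 = $799.65
Total: $2,755.25 + $799.65 = $3,554.90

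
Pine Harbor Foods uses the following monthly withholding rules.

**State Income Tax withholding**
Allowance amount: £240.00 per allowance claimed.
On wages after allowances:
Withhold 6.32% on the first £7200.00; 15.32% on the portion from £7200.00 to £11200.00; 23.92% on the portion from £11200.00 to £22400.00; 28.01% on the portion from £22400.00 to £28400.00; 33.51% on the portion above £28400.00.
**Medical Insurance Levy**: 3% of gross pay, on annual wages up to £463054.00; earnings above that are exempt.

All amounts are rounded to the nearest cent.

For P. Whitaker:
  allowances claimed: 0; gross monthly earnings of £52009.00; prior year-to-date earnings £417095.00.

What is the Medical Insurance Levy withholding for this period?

Medical Insurance Levy: cap £463054.00 − YTD £417095.00 = £45959.00 subject; 3% × £45959.00 = £1378.77

£1378.77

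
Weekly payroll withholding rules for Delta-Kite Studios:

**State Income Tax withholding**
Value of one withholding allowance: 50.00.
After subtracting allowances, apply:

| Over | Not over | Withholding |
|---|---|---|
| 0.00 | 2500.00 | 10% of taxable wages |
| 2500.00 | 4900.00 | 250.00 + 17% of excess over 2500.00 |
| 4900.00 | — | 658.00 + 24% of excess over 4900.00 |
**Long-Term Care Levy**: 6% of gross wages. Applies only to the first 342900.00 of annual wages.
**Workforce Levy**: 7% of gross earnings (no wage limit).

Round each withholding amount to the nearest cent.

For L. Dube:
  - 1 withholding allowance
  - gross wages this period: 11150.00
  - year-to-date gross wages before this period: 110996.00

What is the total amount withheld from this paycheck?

State Income Tax: taxable = 11150.00 − 1×50.00 = 11100.00
  658.00 + 24% × (11100.00 − 4900.00) = 658.00 + 24% × 6200.00 = 2146.00
Long-Term Care Levy: 6% × 11150.00 = 669.00
Workforce Levy: 7% × 11150.00 = 780.50
Total: 2146.00 + 669.00 + 780.50 = 3595.50

3595.50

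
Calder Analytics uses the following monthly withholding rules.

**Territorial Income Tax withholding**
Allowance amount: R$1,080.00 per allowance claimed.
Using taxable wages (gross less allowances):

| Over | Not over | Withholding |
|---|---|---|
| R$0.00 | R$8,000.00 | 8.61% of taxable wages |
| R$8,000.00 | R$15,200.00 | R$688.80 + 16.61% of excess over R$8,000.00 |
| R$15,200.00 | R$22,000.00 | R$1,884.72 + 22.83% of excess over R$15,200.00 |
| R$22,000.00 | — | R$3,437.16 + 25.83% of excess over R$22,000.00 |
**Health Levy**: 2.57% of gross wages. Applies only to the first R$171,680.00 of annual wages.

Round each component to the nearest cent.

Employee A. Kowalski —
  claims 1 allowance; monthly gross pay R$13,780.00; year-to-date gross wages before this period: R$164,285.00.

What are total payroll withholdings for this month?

R$1,659.52

Territorial Income Tax: taxable = R$13,780.00 − 1×R$1,080.00 = R$12,700.00
  R$688.80 + 16.61% × (R$12,700.00 − R$8,000.00) = R$688.80 + 16.61% × R$4,700.00 = R$1,469.47
Health Levy: cap R$171,680.00 − YTD R$164,285.00 = R$7,395.00 subject; 2.57% × R$7,395.00 = R$190.05
Total: R$1,469.47 + R$190.05 = R$1,659.52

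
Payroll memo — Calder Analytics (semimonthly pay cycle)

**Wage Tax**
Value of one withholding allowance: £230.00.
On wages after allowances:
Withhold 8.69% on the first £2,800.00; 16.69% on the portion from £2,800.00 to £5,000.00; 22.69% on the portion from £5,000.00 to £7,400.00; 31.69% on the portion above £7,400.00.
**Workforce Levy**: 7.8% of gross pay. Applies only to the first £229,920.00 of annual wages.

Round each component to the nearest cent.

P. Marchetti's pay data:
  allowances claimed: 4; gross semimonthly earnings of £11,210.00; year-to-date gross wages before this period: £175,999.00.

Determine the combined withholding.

Wage Tax: taxable = £11,210.00 − 4×£230.00 = £10,290.00
  £1,155.06 + 31.69% × (£10,290.00 − £7,400.00) = £1,155.06 + 31.69% × £2,890.00 = £2,070.90
Workforce Levy: 7.8% × £11,210.00 = £874.38
Total: £2,070.90 + £874.38 = £2,945.28

£2,945.28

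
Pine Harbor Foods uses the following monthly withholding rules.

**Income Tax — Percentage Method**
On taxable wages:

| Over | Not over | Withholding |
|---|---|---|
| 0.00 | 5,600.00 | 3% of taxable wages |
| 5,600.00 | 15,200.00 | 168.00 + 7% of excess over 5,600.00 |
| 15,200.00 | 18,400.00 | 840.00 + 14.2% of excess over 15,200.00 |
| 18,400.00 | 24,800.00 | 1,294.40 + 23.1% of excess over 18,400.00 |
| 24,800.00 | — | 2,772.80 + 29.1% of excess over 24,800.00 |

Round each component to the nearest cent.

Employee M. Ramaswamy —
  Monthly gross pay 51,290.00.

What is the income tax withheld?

10,481.39

Income Tax: taxable = 51,290.00
  2,772.80 + 29.1% × (51,290.00 − 24,800.00) = 2,772.80 + 29.1% × 26,490.00 = 10,481.39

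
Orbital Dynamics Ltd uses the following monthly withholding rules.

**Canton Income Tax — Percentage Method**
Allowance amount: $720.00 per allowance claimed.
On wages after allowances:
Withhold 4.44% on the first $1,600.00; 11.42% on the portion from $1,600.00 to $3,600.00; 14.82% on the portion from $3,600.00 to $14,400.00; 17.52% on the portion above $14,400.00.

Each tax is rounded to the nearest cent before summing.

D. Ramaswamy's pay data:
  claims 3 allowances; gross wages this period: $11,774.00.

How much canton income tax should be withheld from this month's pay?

$1,190.71

Canton Income Tax: taxable = $11,774.00 − 3×$720.00 = $9,614.00
  $299.44 + 14.82% × ($9,614.00 − $3,600.00) = $299.44 + 14.82% × $6,014.00 = $1,190.71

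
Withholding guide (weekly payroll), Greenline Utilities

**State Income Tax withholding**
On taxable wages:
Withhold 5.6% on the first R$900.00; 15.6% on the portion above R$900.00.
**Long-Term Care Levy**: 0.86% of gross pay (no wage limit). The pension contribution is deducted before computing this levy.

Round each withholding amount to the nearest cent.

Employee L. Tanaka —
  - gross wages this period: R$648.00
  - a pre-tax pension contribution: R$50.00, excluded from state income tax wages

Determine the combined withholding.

R$38.63

State Income Tax: taxable = R$648.00 − R$50.00 = R$598.00
  5.6% × R$598.00 = R$33.49
Long-Term Care Levy: 0.86% × R$598.00 = R$5.14
Total: R$33.49 + R$5.14 = R$38.63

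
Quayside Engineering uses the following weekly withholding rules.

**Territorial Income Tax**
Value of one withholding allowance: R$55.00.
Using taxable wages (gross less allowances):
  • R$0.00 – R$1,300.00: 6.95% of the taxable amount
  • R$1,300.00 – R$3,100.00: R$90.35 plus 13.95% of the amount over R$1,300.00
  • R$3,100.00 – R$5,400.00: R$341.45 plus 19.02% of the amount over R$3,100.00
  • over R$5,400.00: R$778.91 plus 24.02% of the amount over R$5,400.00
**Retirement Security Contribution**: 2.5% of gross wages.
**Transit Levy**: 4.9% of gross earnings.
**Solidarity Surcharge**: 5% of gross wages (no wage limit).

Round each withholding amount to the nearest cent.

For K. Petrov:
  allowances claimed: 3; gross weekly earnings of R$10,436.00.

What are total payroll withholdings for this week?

Territorial Income Tax: taxable = R$10,436.00 − 3×R$55.00 = R$10,271.00
  R$778.91 + 24.02% × (R$10,271.00 − R$5,400.00) = R$778.91 + 24.02% × R$4,871.00 = R$1,948.92
Retirement Security Contribution: 2.5% × R$10,436.00 = R$260.90
Transit Levy: 4.9% × R$10,436.00 = R$511.36
Solidarity Surcharge: 5% × R$10,436.00 = R$521.80
Total: R$1,948.92 + R$260.90 + R$511.36 + R$521.80 = R$3,242.98

R$3,242.98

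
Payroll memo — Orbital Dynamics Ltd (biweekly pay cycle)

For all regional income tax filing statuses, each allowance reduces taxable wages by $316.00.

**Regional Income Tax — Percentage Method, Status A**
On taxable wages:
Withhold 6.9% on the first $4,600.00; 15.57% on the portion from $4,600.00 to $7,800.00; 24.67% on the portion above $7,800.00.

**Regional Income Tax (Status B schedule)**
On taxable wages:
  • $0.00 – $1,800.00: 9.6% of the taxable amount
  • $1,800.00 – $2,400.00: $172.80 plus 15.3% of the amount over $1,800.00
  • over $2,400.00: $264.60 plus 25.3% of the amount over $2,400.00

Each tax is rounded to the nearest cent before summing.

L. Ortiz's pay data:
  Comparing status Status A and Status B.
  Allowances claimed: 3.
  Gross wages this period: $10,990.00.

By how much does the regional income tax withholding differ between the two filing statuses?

$829.29

Regional Income Tax (Status A): taxable = $10,990.00 − 3×$316.00 = $10,042.00
  $815.64 + 24.67% × ($10,042.00 − $7,800.00) = $815.64 + 24.67% × $2,242.00 = $1,368.74
Regional Income Tax (Status B): taxable = $10,990.00 − 3×$316.00 = $10,042.00
  $264.60 + 25.3% × ($10,042.00 − $2,400.00) = $264.60 + 25.3% × $7,642.00 = $2,198.03
Difference: |$1,368.74 − $2,198.03| = $829.29 (higher under Status B)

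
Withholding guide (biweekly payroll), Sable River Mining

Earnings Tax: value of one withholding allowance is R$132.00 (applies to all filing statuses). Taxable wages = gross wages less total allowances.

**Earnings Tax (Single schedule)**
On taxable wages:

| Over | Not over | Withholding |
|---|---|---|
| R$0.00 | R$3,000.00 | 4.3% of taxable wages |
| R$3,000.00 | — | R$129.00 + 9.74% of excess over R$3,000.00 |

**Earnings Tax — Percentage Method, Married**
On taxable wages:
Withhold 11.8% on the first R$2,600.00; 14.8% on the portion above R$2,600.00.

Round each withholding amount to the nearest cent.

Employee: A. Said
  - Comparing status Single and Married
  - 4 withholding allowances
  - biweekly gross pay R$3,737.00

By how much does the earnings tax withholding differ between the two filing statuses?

R$247.57

Earnings Tax (Single): taxable = R$3,737.00 − 4×R$132.00 = R$3,209.00
  R$129.00 + 9.74% × (R$3,209.00 − R$3,000.00) = R$129.00 + 9.74% × R$209.00 = R$149.36
Earnings Tax (Married): taxable = R$3,737.00 − 4×R$132.00 = R$3,209.00
  R$306.80 + 14.8% × (R$3,209.00 − R$2,600.00) = R$306.80 + 14.8% × R$609.00 = R$396.93
Difference: |R$149.36 − R$396.93| = R$247.57 (higher under Married)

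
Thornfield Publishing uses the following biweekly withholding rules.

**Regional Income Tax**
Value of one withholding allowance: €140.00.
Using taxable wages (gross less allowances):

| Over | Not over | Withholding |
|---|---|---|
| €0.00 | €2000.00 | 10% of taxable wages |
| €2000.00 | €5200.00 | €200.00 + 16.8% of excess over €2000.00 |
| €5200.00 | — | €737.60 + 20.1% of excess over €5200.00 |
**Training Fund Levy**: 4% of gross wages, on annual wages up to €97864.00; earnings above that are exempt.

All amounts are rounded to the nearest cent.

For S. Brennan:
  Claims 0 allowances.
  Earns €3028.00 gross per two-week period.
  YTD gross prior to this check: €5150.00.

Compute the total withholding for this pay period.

Regional Income Tax: taxable = €3028.00
  €200.00 + 16.8% × (€3028.00 − €2000.00) = €200.00 + 16.8% × €1028.00 = €372.70
Training Fund Levy: 4% × €3028.00 = €121.12
Total: €372.70 + €121.12 = €493.82

€493.82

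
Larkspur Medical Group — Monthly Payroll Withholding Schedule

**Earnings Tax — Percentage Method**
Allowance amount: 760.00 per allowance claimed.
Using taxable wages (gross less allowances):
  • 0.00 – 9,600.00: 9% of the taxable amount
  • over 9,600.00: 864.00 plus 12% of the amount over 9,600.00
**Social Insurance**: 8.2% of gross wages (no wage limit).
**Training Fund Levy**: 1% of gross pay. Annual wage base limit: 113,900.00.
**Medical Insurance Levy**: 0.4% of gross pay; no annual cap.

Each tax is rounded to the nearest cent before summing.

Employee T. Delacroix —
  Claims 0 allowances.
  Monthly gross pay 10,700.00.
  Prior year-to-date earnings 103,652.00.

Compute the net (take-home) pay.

Earnings Tax: taxable = 10,700.00
  864.00 + 12% × (10,700.00 − 9,600.00) = 864.00 + 12% × 1,100.00 = 996.00
Social Insurance: 8.2% × 10,700.00 = 877.40
Training Fund Levy: cap 113,900.00 − YTD 103,652.00 = 10,248.00 subject; 1% × 10,248.00 = 102.48
Medical Insurance Levy: 0.4% × 10,700.00 = 42.80
Total withheld: 996.00 + 877.40 + 102.48 + 42.80 = 2,018.68
Net pay: 10,700.00 − 2,018.68 = 8,681.32

8,681.32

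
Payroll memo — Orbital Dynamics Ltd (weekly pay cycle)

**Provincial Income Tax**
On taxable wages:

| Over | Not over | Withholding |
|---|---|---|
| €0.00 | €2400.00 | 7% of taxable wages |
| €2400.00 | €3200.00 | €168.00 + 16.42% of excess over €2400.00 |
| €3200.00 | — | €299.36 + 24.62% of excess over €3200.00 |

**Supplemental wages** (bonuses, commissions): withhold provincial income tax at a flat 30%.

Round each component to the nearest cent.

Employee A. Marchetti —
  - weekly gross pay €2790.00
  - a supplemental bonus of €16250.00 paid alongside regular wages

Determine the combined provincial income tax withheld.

Provincial Income Tax: taxable = €2790.00
  €168.00 + 16.42% × (€2790.00 − €2400.00) = €168.00 + 16.42% × €390.00 = €232.04
Supplemental (30% flat on bonus): 30% × €16250.00 = €4875.00
Total provincial income tax: €232.04 + €4875.00 = €5107.04

€5107.04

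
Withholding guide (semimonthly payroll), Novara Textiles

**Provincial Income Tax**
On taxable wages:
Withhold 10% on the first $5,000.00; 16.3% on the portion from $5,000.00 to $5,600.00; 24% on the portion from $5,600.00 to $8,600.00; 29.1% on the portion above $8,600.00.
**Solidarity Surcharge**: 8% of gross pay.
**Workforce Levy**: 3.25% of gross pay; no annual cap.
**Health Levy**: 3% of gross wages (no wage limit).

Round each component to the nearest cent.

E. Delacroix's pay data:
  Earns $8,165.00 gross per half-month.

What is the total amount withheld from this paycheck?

$2,376.91

Provincial Income Tax: taxable = $8,165.00
  $597.80 + 24% × ($8,165.00 − $5,600.00) = $597.80 + 24% × $2,565.00 = $1,213.40
Solidarity Surcharge: 8% × $8,165.00 = $653.20
Workforce Levy: 3.25% × $8,165.00 = $265.36
Health Levy: 3% × $8,165.00 = $244.95
Total: $1,213.40 + $653.20 + $265.36 + $244.95 = $2,376.91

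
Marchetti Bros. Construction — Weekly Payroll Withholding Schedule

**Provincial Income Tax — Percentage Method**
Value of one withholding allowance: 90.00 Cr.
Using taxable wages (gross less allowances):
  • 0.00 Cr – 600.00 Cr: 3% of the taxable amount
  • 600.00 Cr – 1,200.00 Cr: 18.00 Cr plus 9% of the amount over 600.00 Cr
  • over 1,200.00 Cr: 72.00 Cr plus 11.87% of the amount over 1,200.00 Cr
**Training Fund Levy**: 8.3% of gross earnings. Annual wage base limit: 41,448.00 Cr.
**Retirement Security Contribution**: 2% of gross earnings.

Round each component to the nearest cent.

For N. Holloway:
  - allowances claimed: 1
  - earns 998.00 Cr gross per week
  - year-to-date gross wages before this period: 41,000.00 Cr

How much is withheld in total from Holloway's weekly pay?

Provincial Income Tax: taxable = 998.00 Cr − 1×90.00 Cr = 908.00 Cr
  18.00 Cr + 9% × (908.00 Cr − 600.00 Cr) = 18.00 Cr + 9% × 308.00 Cr = 45.72 Cr
Training Fund Levy: cap 41,448.00 Cr − YTD 41,000.00 Cr = 448.00 Cr subject; 8.3% × 448.00 Cr = 37.18 Cr
Retirement Security Contribution: 2% × 998.00 Cr = 19.96 Cr
Total: 45.72 Cr + 37.18 Cr + 19.96 Cr = 102.86 Cr

102.86 Cr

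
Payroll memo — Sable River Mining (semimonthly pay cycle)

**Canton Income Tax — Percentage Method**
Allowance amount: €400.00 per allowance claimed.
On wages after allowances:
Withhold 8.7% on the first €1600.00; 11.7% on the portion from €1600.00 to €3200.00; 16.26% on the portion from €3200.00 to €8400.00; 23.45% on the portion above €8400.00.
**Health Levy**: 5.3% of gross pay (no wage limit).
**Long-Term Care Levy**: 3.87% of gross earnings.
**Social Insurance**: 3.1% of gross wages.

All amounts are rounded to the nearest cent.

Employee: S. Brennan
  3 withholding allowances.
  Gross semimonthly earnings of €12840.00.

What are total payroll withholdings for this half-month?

Canton Income Tax: taxable = €12840.00 − 3×€400.00 = €11640.00
  €1171.92 + 23.45% × (€11640.00 − €8400.00) = €1171.92 + 23.45% × €3240.00 = €1931.70
Health Levy: 5.3% × €12840.00 = €680.52
Long-Term Care Levy: 3.87% × €12840.00 = €496.91
Social Insurance: 3.1% × €12840.00 = €398.04
Total: €1931.70 + €680.52 + €496.91 + €398.04 = €3507.17

€3507.17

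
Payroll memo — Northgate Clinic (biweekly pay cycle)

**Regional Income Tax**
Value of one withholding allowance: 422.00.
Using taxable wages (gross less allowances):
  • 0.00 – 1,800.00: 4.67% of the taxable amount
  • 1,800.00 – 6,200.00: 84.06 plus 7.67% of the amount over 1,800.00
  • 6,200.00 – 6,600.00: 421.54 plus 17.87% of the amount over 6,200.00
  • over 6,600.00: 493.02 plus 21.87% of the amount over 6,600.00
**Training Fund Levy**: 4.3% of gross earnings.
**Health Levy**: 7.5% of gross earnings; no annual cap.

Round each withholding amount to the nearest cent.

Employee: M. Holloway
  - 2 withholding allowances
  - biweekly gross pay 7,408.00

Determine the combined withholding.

Regional Income Tax: taxable = 7,408.00 − 2×422.00 = 6,564.00
  421.54 + 17.87% × (6,564.00 − 6,200.00) = 421.54 + 17.87% × 364.00 = 486.59
Training Fund Levy: 4.3% × 7,408.00 = 318.54
Health Levy: 7.5% × 7,408.00 = 555.60
Total: 486.59 + 318.54 + 555.60 = 1,360.73

1,360.73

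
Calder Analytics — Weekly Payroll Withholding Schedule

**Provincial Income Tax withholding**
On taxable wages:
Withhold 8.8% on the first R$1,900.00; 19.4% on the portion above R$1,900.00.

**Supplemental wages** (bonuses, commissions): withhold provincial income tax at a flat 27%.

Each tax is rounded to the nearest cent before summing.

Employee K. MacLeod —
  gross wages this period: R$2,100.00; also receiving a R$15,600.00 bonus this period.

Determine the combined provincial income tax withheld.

R$4,418.00

Provincial Income Tax: taxable = R$2,100.00
  R$167.20 + 19.4% × (R$2,100.00 − R$1,900.00) = R$167.20 + 19.4% × R$200.00 = R$206.00
Supplemental (27% flat on bonus): 27% × R$15,600.00 = R$4,212.00
Total provincial income tax: R$206.00 + R$4,212.00 = R$4,418.00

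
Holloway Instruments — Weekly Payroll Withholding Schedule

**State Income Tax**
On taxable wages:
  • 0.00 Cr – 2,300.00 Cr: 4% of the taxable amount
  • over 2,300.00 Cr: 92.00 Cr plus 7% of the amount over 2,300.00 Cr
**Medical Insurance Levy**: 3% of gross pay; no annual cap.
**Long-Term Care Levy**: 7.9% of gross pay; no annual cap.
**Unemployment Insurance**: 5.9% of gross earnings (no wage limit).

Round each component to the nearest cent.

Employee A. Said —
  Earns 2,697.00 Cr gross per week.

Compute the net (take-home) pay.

2,124.12 Cr

State Income Tax: taxable = 2,697.00 Cr
  92.00 Cr + 7% × (2,697.00 Cr − 2,300.00 Cr) = 92.00 Cr + 7% × 397.00 Cr = 119.79 Cr
Medical Insurance Levy: 3% × 2,697.00 Cr = 80.91 Cr
Long-Term Care Levy: 7.9% × 2,697.00 Cr = 213.06 Cr
Unemployment Insurance: 5.9% × 2,697.00 Cr = 159.12 Cr
Total withheld: 119.79 Cr + 80.91 Cr + 213.06 Cr + 159.12 Cr = 572.88 Cr
Net pay: 2,697.00 Cr − 572.88 Cr = 2,124.12 Cr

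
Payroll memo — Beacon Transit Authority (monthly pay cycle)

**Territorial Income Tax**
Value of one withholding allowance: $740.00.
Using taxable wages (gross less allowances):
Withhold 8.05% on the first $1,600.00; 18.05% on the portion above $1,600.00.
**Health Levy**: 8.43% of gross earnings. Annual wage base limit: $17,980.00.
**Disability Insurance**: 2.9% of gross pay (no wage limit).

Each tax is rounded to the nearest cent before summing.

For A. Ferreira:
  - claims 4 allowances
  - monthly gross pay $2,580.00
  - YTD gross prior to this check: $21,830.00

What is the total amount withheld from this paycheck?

$74.82

Territorial Income Tax: taxable = $2,580.00 − 4×$740.00 = $-380.00
  Taxable ≤ 0 → $0.00
Health Levy: YTD $21,830.00 ≥ cap $17,980.00 → $0.00
Disability Insurance: 2.9% × $2,580.00 = $74.82
Total: $0.00 + $0.00 + $74.82 = $74.82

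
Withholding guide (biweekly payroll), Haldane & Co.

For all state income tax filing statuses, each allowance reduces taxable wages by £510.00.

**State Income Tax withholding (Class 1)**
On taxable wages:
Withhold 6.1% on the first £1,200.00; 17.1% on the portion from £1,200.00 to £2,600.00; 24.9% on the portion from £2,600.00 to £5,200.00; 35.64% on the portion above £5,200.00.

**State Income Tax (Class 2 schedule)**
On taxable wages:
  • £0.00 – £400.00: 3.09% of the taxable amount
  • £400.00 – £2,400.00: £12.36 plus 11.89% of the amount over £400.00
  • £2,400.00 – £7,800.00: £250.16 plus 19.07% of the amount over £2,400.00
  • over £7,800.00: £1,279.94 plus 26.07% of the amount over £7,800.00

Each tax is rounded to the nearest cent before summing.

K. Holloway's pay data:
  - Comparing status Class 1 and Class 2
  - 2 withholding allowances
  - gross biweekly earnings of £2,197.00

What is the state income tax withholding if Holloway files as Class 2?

£104.75

State Income Tax (Class 2): taxable = £2,197.00 − 2×£510.00 = £1,177.00
  £12.36 + 11.89% × (£1,177.00 − £400.00) = £12.36 + 11.89% × £777.00 = £104.75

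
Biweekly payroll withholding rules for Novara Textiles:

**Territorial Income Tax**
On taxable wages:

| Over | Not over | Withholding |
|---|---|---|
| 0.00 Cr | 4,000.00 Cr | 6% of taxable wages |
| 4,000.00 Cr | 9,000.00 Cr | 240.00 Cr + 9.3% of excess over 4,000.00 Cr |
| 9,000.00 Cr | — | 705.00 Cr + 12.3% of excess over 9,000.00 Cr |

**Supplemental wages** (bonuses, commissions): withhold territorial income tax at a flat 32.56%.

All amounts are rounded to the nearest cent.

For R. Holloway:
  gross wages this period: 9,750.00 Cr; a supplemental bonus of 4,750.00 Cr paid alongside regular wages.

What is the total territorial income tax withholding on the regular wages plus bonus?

Territorial Income Tax: taxable = 9,750.00 Cr
  705.00 Cr + 12.3% × (9,750.00 Cr − 9,000.00 Cr) = 705.00 Cr + 12.3% × 750.00 Cr = 797.25 Cr
Supplemental (32.56% flat on bonus): 32.56% × 4,750.00 Cr = 1,546.60 Cr
Total territorial income tax: 797.25 Cr + 1,546.60 Cr = 2,343.85 Cr

2,343.85 Cr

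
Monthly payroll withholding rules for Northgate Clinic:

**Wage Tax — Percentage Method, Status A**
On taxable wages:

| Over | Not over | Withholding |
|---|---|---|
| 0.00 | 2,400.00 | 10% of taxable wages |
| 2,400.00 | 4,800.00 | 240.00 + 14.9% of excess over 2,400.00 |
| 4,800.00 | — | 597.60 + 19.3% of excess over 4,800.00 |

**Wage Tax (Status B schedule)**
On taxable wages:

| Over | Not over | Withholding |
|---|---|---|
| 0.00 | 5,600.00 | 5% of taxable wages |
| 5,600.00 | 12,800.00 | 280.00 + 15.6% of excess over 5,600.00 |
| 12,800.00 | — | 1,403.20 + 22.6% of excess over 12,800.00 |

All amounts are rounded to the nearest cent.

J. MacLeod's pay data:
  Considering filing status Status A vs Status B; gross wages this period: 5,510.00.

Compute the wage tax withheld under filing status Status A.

Wage Tax (Status A): taxable = 5,510.00
  597.60 + 19.3% × (5,510.00 − 4,800.00) = 597.60 + 19.3% × 710.00 = 734.63

734.63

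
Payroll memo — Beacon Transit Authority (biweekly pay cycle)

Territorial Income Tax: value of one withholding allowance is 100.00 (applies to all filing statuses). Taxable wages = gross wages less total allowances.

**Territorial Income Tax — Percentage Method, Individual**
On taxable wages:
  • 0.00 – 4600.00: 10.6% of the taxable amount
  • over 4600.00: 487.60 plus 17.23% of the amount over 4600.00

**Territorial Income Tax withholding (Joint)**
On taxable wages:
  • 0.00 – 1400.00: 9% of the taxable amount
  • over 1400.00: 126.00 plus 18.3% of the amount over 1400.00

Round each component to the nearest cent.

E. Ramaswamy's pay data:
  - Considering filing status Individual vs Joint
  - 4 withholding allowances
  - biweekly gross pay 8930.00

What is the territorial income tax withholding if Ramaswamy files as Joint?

Territorial Income Tax (Joint): taxable = 8930.00 − 4×100.00 = 8530.00
  126.00 + 18.3% × (8530.00 − 1400.00) = 126.00 + 18.3% × 7130.00 = 1430.79

1430.79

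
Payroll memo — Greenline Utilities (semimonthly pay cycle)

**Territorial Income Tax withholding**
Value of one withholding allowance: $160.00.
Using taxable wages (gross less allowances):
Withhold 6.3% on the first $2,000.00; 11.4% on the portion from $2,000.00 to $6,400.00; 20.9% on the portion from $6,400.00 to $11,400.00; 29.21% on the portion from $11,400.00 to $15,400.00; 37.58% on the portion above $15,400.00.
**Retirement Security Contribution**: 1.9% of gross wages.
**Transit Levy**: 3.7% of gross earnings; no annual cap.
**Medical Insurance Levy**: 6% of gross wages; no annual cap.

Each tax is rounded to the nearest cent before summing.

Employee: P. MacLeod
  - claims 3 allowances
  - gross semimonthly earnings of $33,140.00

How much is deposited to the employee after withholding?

Territorial Income Tax: taxable = $33,140.00 − 3×$160.00 = $32,660.00
  $2,841.00 + 37.58% × ($32,660.00 − $15,400.00) = $2,841.00 + 37.58% × $17,260.00 = $9,327.31
Retirement Security Contribution: 1.9% × $33,140.00 = $629.66
Transit Levy: 3.7% × $33,140.00 = $1,226.18
Medical Insurance Levy: 6% × $33,140.00 = $1,988.40
Total withheld: $9,327.31 + $629.66 + $1,226.18 + $1,988.40 = $13,171.55
Net pay: $33,140.00 − $13,171.55 = $19,968.45

$19,968.45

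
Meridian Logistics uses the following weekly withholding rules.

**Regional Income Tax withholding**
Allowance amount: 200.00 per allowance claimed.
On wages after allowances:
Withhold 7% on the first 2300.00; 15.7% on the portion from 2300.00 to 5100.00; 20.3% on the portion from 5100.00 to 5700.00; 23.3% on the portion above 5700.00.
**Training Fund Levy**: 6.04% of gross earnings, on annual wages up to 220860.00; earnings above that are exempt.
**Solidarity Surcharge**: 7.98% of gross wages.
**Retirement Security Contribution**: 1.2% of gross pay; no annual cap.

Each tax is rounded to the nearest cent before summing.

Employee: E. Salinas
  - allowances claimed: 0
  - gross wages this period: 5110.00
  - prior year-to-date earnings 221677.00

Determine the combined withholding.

1071.73

Regional Income Tax: taxable = 5110.00
  600.60 + 20.3% × (5110.00 − 5100.00) = 600.60 + 20.3% × 10.00 = 602.63
Training Fund Levy: YTD 221677.00 ≥ cap 220860.00 → 0.00
Solidarity Surcharge: 7.98% × 5110.00 = 407.78
Retirement Security Contribution: 1.2% × 5110.00 = 61.32
Total: 602.63 + 0.00 + 407.78 + 61.32 = 1071.73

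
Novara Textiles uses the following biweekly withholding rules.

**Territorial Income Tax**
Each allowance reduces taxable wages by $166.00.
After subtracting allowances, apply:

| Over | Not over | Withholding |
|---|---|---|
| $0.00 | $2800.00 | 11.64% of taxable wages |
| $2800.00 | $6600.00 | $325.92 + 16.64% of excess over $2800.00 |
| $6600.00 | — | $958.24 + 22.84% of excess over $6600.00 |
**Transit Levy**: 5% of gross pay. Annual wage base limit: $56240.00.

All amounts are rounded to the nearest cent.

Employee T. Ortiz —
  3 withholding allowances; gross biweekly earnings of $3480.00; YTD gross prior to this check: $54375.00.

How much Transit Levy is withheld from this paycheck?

Transit Levy: cap $56240.00 − YTD $54375.00 = $1865.00 subject; 5% × $1865.00 = $93.25

$93.25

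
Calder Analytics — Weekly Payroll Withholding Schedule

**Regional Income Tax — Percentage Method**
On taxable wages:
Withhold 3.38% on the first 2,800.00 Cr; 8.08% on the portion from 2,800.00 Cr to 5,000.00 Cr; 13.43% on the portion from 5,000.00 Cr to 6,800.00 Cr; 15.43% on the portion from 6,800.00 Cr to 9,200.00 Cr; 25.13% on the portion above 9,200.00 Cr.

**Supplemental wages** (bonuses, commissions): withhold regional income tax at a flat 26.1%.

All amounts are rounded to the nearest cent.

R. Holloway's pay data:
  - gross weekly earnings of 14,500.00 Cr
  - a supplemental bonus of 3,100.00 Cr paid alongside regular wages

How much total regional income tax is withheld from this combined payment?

Regional Income Tax: taxable = 14,500.00 Cr
  884.46 Cr + 25.13% × (14,500.00 Cr − 9,200.00 Cr) = 884.46 Cr + 25.13% × 5,300.00 Cr = 2,216.35 Cr
Supplemental (26.1% flat on bonus): 26.1% × 3,100.00 Cr = 809.10 Cr
Total regional income tax: 2,216.35 Cr + 809.10 Cr = 3,025.45 Cr

3,025.45 Cr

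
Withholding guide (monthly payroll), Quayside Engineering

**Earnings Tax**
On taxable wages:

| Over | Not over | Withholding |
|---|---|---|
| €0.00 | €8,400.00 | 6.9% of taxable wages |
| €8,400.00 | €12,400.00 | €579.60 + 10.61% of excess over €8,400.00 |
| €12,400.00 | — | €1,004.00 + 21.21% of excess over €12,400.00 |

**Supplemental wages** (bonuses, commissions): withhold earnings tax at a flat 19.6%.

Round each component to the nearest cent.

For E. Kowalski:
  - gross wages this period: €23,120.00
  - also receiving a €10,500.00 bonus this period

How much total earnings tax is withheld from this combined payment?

€5,335.71

Earnings Tax: taxable = €23,120.00
  €1,004.00 + 21.21% × (€23,120.00 − €12,400.00) = €1,004.00 + 21.21% × €10,720.00 = €3,277.71
Supplemental (19.6% flat on bonus): 19.6% × €10,500.00 = €2,058.00
Total earnings tax: €3,277.71 + €2,058.00 = €5,335.71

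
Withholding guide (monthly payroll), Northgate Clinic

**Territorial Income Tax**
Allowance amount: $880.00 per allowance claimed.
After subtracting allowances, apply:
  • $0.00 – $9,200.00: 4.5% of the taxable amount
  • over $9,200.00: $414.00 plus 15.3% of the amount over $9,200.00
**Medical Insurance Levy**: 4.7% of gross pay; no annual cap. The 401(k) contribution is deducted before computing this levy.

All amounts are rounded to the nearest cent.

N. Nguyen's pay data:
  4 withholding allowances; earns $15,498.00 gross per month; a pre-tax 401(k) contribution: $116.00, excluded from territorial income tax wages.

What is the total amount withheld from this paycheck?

Territorial Income Tax: taxable = $15,498.00 − $116.00 − 4×$880.00 = $11,862.00
  $414.00 + 15.3% × ($11,862.00 − $9,200.00) = $414.00 + 15.3% × $2,662.00 = $821.29
Medical Insurance Levy: 4.7% × $15,382.00 = $722.95
Total: $821.29 + $722.95 = $1,544.24

$1,544.24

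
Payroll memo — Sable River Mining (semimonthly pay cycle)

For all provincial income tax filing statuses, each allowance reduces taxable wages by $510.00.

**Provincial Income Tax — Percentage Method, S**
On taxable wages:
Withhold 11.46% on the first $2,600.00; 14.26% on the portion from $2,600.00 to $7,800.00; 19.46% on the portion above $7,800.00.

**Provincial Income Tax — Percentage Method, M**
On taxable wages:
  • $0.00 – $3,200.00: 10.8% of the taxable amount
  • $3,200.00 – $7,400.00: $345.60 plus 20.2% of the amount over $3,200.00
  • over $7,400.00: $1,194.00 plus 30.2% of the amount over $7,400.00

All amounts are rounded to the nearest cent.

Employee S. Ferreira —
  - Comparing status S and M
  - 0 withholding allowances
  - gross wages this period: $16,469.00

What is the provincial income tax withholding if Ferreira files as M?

Provincial Income Tax (M): taxable = $16,469.00
  $1,194.00 + 30.2% × ($16,469.00 − $7,400.00) = $1,194.00 + 30.2% × $9,069.00 = $3,932.84

$3,932.84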